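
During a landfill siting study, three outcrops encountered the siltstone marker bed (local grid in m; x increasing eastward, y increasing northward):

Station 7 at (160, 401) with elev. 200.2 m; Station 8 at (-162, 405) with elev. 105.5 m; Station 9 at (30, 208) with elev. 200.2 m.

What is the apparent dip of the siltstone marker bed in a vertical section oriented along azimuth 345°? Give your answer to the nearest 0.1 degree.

14.9°

Let the plane be z = a·x + b·y + c.
Station 8−Station 7: −322a + 4b = −94.7;  Station 9−Station 7: −130a − 193b = 0.
Solving gives a = 0.29166, b = −0.19645.
Unit vector along 345° is (sin 345°, cos 345°) = (-0.2588, 0.9659).
Slope in that direction = a·(-0.2588) + b·(0.9659) = −0.26525.
Apparent dip = arctan|0.26525| = 14.9° (true dip is 19.4°, so apparent ≤ true as expected).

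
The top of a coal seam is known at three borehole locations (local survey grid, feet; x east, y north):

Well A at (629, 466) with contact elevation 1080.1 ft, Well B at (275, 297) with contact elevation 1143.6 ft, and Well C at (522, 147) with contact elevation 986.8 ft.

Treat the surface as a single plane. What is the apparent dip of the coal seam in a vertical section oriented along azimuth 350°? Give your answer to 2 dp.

Let the plane be z = a·x + b·y + c.
Well B−Well A: −354a − 169b = 63.5;  Well C−Well A: −107a − 319b = −93.3.
Solving gives a = −0.37983, b = 0.41988.
Unit vector along 350° is (sin 350°, cos 350°) = (-0.1736, 0.9848).
Slope in that direction = a·(-0.1736) + b·(0.9848) = 0.47946.
Apparent dip = arctan|0.47946| = 25.62° (true dip is 29.5°, so apparent ≤ true as expected).

25.62°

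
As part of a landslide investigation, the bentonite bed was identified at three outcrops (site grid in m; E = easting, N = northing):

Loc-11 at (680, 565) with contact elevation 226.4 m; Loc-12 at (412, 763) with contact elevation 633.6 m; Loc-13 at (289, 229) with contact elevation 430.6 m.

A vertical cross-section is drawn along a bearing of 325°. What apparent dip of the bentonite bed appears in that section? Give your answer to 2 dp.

48.19°

Two edge vectors: Loc-11→Loc-12 = (-268, 198, 407.2), Loc-11→Loc-13 = (-391, -336, 204.2).
Normal n = (Loc-11→Loc-12) × (Loc-11→Loc-13) = (177250.8, -104489.6, 167466).
So ∂z/∂E = −n_x/n_z = −1.05843 and ∂z/∂N = −n_y/n_z = 0.62395.
Unit vector along 325° is (sin 325°, cos 325°) = (-0.5736, 0.8192).
Slope in that direction = a·(-0.5736) + b·(0.8192) = 1.11820.
Apparent dip = arctan|1.11820| = 48.19° (true dip is 50.9°, so apparent ≤ true as expected).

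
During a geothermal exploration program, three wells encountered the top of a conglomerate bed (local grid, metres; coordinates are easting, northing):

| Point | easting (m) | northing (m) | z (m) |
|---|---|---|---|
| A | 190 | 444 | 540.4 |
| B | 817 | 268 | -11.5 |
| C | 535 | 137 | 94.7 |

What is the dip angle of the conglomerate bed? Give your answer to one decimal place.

44.0°

Two edge vectors: A→B = (627, -176, -551.9), A→C = (345, -307, -445.7).
Normal n = (A→B) × (A→C) = (-90990.1, 89048.4, -131769).
So ∂z/∂easting = −n_x/n_z = −0.69053 and ∂z/∂northing = −n_y/n_z = 0.67579.
Gradient magnitude |∇z| = √(a² + b²) = √(0.47683 + 0.45669) = 0.96619.
True dip = arctan(0.96619) = 44.0°, dipping toward SE (azimuth ≈ 134°).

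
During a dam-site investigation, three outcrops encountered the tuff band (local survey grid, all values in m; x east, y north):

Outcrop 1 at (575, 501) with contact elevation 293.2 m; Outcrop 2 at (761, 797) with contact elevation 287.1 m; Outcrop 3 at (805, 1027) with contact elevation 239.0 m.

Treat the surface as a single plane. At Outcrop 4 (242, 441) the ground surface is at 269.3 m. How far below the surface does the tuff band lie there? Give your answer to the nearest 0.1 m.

102.2 m

Let the plane be z = a·x + b·y + c.
Outcrop 2−Outcrop 1: 186a + 296b = −6.1;  Outcrop 3−Outcrop 1: 230a + 526b = −54.2.
Solving gives a = 0.431328, b = −0.291645.
Then c = 293.2 − a·575 − b·501 = 191.30.
At (242, 441): z_contact = 104.38 − 128.62 + 191.30 = 167.07 m.
Depth below ground = 269.3 − 167.07 = 102.2 m.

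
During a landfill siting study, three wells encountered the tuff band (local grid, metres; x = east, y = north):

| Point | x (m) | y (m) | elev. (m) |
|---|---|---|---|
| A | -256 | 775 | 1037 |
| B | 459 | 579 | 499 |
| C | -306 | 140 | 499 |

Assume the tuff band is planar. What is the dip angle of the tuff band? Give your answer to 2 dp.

45.65°

Let the plane be z = a·x + b·y + c.
B−A: 715a − 196b = −538;  C−A: −50a − 635b = −538.
Solving gives a = −0.50920, b = 0.88734.
Gradient magnitude |∇z| = √(a² + b²) = √(0.25929 + 0.78737) = 1.02306.
True dip = arctan(1.02306) = 45.65°, dipping toward SSE (azimuth ≈ 150°).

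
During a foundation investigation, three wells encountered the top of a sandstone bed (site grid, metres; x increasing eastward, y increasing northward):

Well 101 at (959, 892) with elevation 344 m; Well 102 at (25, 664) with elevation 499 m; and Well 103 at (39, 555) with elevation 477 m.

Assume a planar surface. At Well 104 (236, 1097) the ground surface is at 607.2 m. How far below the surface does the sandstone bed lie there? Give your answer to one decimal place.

76.4 m

Two edge vectors: Well 101→Well 102 = (-934, -228, 155), Well 101→Well 103 = (-920, -337, 133).
Normal n = (Well 101→Well 102) × (Well 101→Well 103) = (21911, -18378, 104998).
So ∂z/∂x = −n_x/n_z = −0.208680 and ∂z/∂y = −n_y/n_z = 0.175032.
Intercept c from Well 101: 344 + 200.12 − 156.13 = 388.00.
At (236, 1097): z_contact = −49.25 + 192.01 + 388.00 = 530.76 m.
Depth below ground = 607.2 − 530.76 = 76.4 m.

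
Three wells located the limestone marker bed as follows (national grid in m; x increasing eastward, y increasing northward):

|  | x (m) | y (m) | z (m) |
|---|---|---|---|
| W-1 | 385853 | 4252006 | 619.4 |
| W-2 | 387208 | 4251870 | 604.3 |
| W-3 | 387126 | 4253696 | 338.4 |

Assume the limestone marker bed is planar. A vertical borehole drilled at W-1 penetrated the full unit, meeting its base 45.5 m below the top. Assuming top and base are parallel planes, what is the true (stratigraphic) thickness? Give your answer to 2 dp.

Two edge vectors: W-1→W-2 = (1355, -136, -15.1), W-1→W-3 = (1273, 1690, -281).
Normal n = (W-1→W-2) × (W-1→W-3) = (63735, 361532.7, 2463078).
So ∂z/∂x = −n_x/n_z = −0.02588 and ∂z/∂y = −n_y/n_z = −0.14678.
|∇z| = √(a²+b²) = 0.14904, so dip δ = arctan(0.14904) = 8.48°.
True thickness = vertical thickness × cos δ = 45.5 × cos 8.48° = 45.00 m.

45.00 m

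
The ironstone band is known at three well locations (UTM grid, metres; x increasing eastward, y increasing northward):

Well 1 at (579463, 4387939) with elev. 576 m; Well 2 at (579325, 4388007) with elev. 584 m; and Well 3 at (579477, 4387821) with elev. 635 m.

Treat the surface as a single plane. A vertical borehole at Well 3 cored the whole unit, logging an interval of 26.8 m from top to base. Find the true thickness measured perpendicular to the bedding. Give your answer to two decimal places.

22.70 m

Two edge vectors: Well 1→Well 2 = (-138, 68, 8), Well 1→Well 3 = (14, -118, 59).
Normal n = (Well 1→Well 2) × (Well 1→Well 3) = (4956, 8254, 15332).
So ∂z/∂x = −n_x/n_z = −0.32325 and ∂z/∂y = −n_y/n_z = −0.53835.
|∇z| = √(a²+b²) = 0.62794, so dip δ = arctan(0.62794) = 32.13°.
True thickness = vertical thickness × cos δ = 26.8 × cos 32.13° = 22.70 m.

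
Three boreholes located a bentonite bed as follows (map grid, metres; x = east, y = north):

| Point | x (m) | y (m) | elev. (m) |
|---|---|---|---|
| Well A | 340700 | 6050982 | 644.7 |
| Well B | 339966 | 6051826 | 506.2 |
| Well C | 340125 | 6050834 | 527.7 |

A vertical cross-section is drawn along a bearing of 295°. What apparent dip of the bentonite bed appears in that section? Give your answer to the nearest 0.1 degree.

10.1°

Two edge vectors: Well A→Well B = (-734, 844, -138.5), Well A→Well C = (-575, -148, -117).
Normal n = (Well A→Well B) × (Well A→Well C) = (-119246, -6240.5, 593932).
So ∂z/∂x = −n_x/n_z = 0.20077 and ∂z/∂y = −n_y/n_z = 0.01051.
Unit vector along 295° is (sin 295°, cos 295°) = (-0.9063, 0.4226).
Slope in that direction = a·(-0.9063) + b·(0.4226) = −0.17752.
Apparent dip = arctan|0.17752| = 10.1° (true dip is 11.4°, so apparent ≤ true as expected).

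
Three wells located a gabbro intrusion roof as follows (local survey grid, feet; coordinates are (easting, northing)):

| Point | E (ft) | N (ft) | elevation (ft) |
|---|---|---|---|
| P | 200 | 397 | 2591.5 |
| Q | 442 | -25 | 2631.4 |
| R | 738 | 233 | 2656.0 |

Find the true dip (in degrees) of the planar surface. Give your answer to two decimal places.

Let the plane be z = a·E + b·N + c.
Q−P: 242a − 422b = 39.9;  R−P: 538a − 164b = 64.5.
Solving gives a = 0.11036, b = −0.03126.
Gradient magnitude |∇z| = √(a² + b²) = √(0.01218 + 0.00098) = 0.11470.
True dip = arctan(0.11470) = 6.54°, dipping toward WNW (azimuth ≈ 286°).

6.54°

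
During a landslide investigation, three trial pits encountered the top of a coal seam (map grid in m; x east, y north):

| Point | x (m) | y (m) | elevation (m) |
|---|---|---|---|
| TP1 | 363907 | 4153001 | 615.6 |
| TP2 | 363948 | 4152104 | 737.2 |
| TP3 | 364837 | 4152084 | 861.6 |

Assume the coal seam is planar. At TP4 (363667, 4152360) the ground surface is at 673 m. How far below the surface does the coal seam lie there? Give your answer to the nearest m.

7 m

Two edge vectors: TP1→TP2 = (41, -897, 121.6), TP1→TP3 = (930, -917, 246).
Normal n = (TP1→TP2) × (TP1→TP3) = (-109154.8, 103002, 796613).
So ∂z/∂x = −n_x/n_z = 0.13702362 and ∂z/∂y = −n_y/n_z = −0.12929992.
Intercept c from TP1: 615.6 − 49863.86 + 536982.71 = 487734.46.
At (363667, 4152360): z_contact = 49831.0 − 536899.8 + 487734.46 = 665.6 m.
Depth below ground = 673 − 665.6 = 7 m.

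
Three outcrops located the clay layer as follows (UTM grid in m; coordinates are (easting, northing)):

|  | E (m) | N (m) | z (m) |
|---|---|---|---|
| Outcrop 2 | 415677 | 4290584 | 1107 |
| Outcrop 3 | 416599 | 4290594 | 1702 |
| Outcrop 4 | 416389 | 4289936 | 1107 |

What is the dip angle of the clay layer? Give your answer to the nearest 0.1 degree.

Let the plane be z = a·E + b·N + c.
Outcrop 3−Outcrop 2: 922a + 10b = 595;  Outcrop 4−Outcrop 2: 712a − 648b = 0.
Solving gives a = 0.63774, b = 0.70072.
Gradient magnitude |∇z| = √(a² + b²) = √(0.40671 + 0.49101) = 0.94748.
True dip = arctan(0.94748) = 43.5°, dipping toward SW (azimuth ≈ 222°).

43.5°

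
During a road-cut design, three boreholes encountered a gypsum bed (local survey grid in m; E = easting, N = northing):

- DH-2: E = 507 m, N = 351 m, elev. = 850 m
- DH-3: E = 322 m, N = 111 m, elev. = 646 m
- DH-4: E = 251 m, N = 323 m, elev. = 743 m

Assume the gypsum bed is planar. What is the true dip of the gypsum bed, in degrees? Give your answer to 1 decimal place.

Let the plane be z = a·E + b·N + c.
DH-3−DH-2: −185a − 240b = −204;  DH-4−DH-2: −256a − 28b = −107.
Solving gives a = 0.35492, b = 0.57641.
Gradient magnitude |∇z| = √(a² + b²) = √(0.12597 + 0.33225) = 0.67692.
True dip = arctan(0.67692) = 34.1°, dipping toward SSW (azimuth ≈ 212°).

34.1°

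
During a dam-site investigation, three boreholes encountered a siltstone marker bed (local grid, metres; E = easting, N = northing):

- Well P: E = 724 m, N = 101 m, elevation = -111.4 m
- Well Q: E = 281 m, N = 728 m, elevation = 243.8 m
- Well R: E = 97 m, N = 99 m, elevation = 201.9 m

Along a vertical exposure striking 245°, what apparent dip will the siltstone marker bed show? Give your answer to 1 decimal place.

20.0°

Let the plane be z = a·E + b·N + c.
Well Q−Well P: −443a + 627b = 355.2;  Well R−Well P: −627a − 2b = 313.3.
Solving gives a = −0.50036, b = 0.21298.
Unit vector along 245° is (sin 245°, cos 245°) = (-0.9063, -0.4226).
Slope in that direction = a·(-0.9063) + b·(-0.4226) = 0.36347.
Apparent dip = arctan|0.36347| = 20.0° (true dip is 28.5°, so apparent ≤ true as expected).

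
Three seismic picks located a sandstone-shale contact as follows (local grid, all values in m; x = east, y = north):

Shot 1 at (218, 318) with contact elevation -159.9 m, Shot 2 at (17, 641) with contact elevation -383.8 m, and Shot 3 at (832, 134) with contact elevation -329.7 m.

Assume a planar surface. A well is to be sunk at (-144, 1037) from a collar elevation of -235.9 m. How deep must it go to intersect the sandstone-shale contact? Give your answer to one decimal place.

Let the plane be z = a·x + b·y + c.
Shot 2−Shot 1: −201a + 323b = −223.9;  Shot 3−Shot 1: 614a − 184b = −169.8.
Solving gives a = −0.595291, b = −1.063633.
Then c = -159.9 − a·218 − b·318 = 308.11.
At (-144, 1037): z_contact = 85.72 − 1102.99 + 308.11 = -709.16 m.
Depth below ground = -235.9 − (-709.16) = 473.3 m.

473.3 m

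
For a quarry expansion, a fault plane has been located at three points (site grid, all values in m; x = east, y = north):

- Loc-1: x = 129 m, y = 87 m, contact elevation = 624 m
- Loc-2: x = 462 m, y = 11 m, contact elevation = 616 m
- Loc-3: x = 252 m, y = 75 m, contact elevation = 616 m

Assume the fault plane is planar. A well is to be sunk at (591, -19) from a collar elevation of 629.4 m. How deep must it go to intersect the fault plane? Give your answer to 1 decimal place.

Let the plane be z = a·x + b·y + c.
Loc-2−Loc-1: 333a − 76b = −8;  Loc-3−Loc-1: 123a − 12b = −8.
Solving gives a = −0.09567, b = −0.31390.
Then c = 624 − a·129 − b·87 = 663.65.
At (591, -19): z_contact = −56.54 + 5.96 + 663.65 = 613.08 m.
Depth below ground = 629.4 − 613.08 = 16.3 m.

16.3 m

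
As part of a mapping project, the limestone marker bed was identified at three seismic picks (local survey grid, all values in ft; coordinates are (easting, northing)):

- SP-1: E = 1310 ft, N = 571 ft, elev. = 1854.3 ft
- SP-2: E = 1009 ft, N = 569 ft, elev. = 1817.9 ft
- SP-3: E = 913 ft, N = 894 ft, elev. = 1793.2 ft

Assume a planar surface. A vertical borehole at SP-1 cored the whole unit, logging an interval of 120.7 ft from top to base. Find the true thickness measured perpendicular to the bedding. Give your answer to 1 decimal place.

Two edge vectors: SP-1→SP-2 = (-301, -2, -36.4), SP-1→SP-3 = (-397, 323, -61.1).
Normal n = (SP-1→SP-2) × (SP-1→SP-3) = (11879.4, -3940.3, -98017).
So ∂z/∂E = −n_x/n_z = 0.12120 and ∂z/∂N = −n_y/n_z = −0.04020.
|∇z| = √(a²+b²) = 0.12769, so dip δ = arctan(0.12769) = 7.28°.
True thickness = vertical thickness × cos δ = 120.7 × cos 7.28° = 119.7 ft.

119.7 ft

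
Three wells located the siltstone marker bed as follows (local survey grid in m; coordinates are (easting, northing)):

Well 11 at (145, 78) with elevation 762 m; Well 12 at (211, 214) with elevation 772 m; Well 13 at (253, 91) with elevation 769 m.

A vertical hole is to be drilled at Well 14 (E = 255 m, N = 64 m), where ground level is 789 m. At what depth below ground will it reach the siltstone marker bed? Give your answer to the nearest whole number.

21 m

Two edge vectors: Well 11→Well 12 = (66, 136, 10), Well 11→Well 13 = (108, 13, 7).
Normal n = (Well 11→Well 12) × (Well 11→Well 13) = (822, 618, -13830).
So ∂z/∂E = −n_x/n_z = 0.05944 and ∂z/∂N = −n_y/n_z = 0.04469.
Intercept c from Well 11: 762 − 8.62 − 3.49 = 749.90.
At (255, 64): z_contact = 15.2 + 2.9 + 749.90 = 767.9 m.
Depth below ground = 789 − 767.9 = 21 m.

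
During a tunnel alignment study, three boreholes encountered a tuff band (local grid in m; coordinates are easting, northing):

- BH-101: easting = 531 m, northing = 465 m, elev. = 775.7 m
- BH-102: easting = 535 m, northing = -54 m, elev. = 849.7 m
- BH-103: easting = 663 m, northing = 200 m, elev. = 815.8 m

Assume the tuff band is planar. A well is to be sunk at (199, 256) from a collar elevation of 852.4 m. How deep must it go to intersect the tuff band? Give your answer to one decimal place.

Two edge vectors: BH-101→BH-102 = (4, -519, 74), BH-101→BH-103 = (132, -265, 40.1).
Normal n = (BH-101→BH-102) × (BH-101→BH-103) = (-1201.9, 9607.6, 67448).
So ∂z/∂easting = −n_x/n_z = 0.01782 and ∂z/∂northing = −n_y/n_z = −0.14244.
Intercept c from BH-101: 775.7 − 9.46 + 66.24 = 832.47.
At (199, 256): z_contact = 3.55 − 36.47 + 832.47 = 799.55 m.
Depth below ground = 852.4 − 799.55 = 52.8 m.

52.8 m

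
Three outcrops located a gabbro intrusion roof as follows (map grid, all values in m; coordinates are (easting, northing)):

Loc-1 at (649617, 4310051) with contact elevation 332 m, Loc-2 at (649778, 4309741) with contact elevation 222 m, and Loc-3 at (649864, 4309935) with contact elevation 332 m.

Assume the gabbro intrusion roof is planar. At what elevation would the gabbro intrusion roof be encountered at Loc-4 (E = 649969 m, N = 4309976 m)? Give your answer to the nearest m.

374 m

Let the plane be z = a·E + b·N + c.
Loc-2−Loc-1: 161a − 310b = −110;  Loc-3−Loc-1: 247a − 116b = 0.
Solving gives a = 0.22040281, b = 0.46930597.
Then c = 332 − a·649617 − b·4310051 = −2165578.09.
At (649969, 4309976): z = 143255.0 + 2022697.5 − 2165578.09 = 374.4 m.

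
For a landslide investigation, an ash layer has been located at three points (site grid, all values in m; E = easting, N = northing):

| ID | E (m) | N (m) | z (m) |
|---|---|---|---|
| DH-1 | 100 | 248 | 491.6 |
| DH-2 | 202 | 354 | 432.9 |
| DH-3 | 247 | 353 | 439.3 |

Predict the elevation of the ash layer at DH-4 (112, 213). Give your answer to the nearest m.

Let the plane be z = a·E + b·N + c.
DH-2−DH-1: 102a + 106b = −58.7;  DH-3−DH-1: 147a + 105b = −52.3.
Solving gives a = 0.12720, b = −0.67617.
Then c = 491.6 − a·100 − b·248 = 646.57.
At (112, 213): z = 14.2 − 144.0 + 646.57 = 516.8 m.

517 m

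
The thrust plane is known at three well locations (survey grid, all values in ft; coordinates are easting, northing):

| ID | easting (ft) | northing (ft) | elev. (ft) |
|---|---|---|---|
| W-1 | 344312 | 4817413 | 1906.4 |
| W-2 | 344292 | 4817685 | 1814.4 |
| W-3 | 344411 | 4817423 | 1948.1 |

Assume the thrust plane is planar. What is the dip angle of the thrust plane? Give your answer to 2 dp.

28.60°

Let the plane be z = a·easting + b·northing + c.
W-2−W-1: −20a + 272b = −92;  W-3−W-1: 99a + 10b = 41.7.
Solving gives a = 0.45202, b = −0.30500.
Gradient magnitude |∇z| = √(a² + b²) = √(0.20432 + 0.09302) = 0.54529.
True dip = arctan(0.54529) = 28.60°, dipping toward NW (azimuth ≈ 304°).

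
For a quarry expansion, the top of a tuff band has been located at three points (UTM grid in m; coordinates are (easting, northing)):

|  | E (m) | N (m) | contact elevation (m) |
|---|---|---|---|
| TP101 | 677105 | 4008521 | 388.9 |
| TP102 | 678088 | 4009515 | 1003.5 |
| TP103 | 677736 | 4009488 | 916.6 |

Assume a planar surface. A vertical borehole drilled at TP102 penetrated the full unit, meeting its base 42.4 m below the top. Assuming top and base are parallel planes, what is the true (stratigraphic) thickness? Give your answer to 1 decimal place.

38.5 m

Two edge vectors: TP101→TP102 = (983, 994, 614.6), TP101→TP103 = (631, 967, 527.7).
Normal n = (TP101→TP102) × (TP101→TP103) = (-69784.4, -130916.5, 323347).
So ∂z/∂E = −n_x/n_z = 0.21582 and ∂z/∂N = −n_y/n_z = 0.40488.
|∇z| = √(a²+b²) = 0.45881, so dip δ = arctan(0.45881) = 24.65°.
True thickness = vertical thickness × cos δ = 42.4 × cos 24.65° = 38.5 m.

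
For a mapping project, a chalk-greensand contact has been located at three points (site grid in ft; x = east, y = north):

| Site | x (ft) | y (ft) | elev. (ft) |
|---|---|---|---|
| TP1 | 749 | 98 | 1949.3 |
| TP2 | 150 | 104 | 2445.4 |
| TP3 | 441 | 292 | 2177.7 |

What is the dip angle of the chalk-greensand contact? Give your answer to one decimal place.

Let the plane be z = a·x + b·y + c.
TP2−TP1: −599a + 6b = 496.1;  TP3−TP1: −308a + 194b = 228.4.
Solving gives a = −0.82961, b = −0.13980.
Gradient magnitude |∇z| = √(a² + b²) = √(0.68826 + 0.01954) = 0.84131.
True dip = arctan(0.84131) = 40.1°, dipping toward E (azimuth ≈ 080°).

40.1°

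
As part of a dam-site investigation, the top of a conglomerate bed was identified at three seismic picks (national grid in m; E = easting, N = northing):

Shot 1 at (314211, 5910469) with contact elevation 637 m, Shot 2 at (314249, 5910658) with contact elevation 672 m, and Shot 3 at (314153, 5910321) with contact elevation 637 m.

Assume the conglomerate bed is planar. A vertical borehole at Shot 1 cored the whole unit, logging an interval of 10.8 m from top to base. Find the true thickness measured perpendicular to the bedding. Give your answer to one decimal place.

Two edge vectors: Shot 1→Shot 2 = (38, 189, 35), Shot 1→Shot 3 = (-58, -148, 0).
Normal n = (Shot 1→Shot 2) × (Shot 1→Shot 3) = (5180, -2030, 5338).
So ∂z/∂E = −n_x/n_z = −0.97040 and ∂z/∂N = −n_y/n_z = 0.38029.
|∇z| = √(a²+b²) = 1.04226, so dip δ = arctan(1.04226) = 46.19°.
True thickness = vertical thickness × cos δ = 10.8 × cos 46.19° = 7.5 m.

7.5 m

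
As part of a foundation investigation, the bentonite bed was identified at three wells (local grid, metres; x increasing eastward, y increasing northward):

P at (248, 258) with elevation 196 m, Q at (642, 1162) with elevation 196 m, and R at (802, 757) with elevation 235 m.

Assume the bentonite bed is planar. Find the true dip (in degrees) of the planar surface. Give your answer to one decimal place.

Two edge vectors: P→Q = (394, 904, 0), P→R = (554, 499, 39).
Normal n = (P→Q) × (P→R) = (35256, -15366, -304210).
So ∂z/∂x = −n_x/n_z = 0.11589 and ∂z/∂y = −n_y/n_z = −0.05051.
Gradient magnitude |∇z| = √(a² + b²) = √(0.01343 + 0.00255) = 0.12642.
True dip = arctan(0.12642) = 7.2°, dipping toward WNW (azimuth ≈ 294°).

7.2°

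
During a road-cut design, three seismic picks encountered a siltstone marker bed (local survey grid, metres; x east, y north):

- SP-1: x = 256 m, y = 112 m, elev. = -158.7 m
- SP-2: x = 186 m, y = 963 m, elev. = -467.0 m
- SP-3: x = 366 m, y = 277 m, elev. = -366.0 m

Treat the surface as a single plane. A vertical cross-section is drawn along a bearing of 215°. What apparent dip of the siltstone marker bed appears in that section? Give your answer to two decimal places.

Two edge vectors: SP-1→SP-2 = (-70, 851, -308.3), SP-1→SP-3 = (110, 165, -207.3).
Normal n = (SP-1→SP-2) × (SP-1→SP-3) = (-125542.8, -48424, -105160).
So ∂z/∂x = −n_x/n_z = −1.19383 and ∂z/∂y = −n_y/n_z = −0.46048.
Unit vector along 215° is (sin 215°, cos 215°) = (-0.5736, -0.8192).
Slope in that direction = a·(-0.5736) + b·(-0.8192) = 1.06195.
Apparent dip = arctan|1.06195| = 46.72° (true dip is 52.0°, so apparent ≤ true as expected).

46.72°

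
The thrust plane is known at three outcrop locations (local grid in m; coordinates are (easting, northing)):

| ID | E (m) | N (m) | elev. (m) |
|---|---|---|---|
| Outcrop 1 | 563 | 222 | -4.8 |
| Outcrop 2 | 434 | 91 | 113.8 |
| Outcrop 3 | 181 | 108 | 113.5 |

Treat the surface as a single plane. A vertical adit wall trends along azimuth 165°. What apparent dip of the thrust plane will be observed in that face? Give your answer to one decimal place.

38.9°

Let the plane be z = a·E + b·N + c.
Outcrop 2−Outcrop 1: −129a − 131b = 118.6;  Outcrop 3−Outcrop 1: −382a − 114b = 118.3.
Solving gives a = −0.05595, b = −0.85025.
Unit vector along 165° is (sin 165°, cos 165°) = (0.2588, -0.9659).
Slope in that direction = a·(0.2588) + b·(-0.9659) = 0.80680.
Apparent dip = arctan|0.80680| = 38.9° (true dip is 40.4°, so apparent ≤ true as expected).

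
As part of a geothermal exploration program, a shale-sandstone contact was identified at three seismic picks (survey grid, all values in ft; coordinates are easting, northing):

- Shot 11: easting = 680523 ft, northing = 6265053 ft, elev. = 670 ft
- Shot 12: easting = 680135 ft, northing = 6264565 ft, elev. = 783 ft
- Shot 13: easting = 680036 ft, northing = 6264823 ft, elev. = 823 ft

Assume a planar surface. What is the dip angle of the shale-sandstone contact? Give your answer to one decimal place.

18.2°

Two edge vectors: Shot 11→Shot 12 = (-388, -488, 113), Shot 11→Shot 13 = (-487, -230, 153).
Normal n = (Shot 11→Shot 12) × (Shot 11→Shot 13) = (-48674, 4333, -148416).
So ∂z/∂easting = −n_x/n_z = −0.32796 and ∂z/∂northing = −n_y/n_z = 0.02919.
Gradient magnitude |∇z| = √(a² + b²) = √(0.10756 + 0.00085) = 0.32925.
True dip = arctan(0.32925) = 18.2°, dipping toward E (azimuth ≈ 095°).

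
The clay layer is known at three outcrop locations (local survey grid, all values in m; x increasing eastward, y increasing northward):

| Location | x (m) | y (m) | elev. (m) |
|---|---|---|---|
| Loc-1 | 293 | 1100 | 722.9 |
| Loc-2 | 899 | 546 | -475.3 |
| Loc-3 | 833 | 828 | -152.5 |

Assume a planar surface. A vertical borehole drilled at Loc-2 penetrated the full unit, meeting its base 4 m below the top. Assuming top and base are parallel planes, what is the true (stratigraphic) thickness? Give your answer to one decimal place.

2.3 m

Two edge vectors: Loc-1→Loc-2 = (606, -554, -1198.2), Loc-1→Loc-3 = (540, -272, -875.4).
Normal n = (Loc-1→Loc-2) × (Loc-1→Loc-3) = (159061.2, -116535.6, 134328).
So ∂z/∂x = −n_x/n_z = −1.18413 and ∂z/∂y = −n_y/n_z = 0.86755.
|∇z| = √(a²+b²) = 1.46792, so dip δ = arctan(1.46792) = 55.74°.
True thickness = vertical thickness × cos δ = 4 × cos 55.74° = 2.3 m.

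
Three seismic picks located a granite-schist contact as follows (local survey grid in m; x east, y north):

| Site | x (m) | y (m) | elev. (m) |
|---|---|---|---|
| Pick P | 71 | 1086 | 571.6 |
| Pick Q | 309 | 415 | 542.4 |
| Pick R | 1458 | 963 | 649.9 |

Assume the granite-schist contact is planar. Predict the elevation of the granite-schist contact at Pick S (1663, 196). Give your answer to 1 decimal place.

612.3 m

Two edge vectors: Pick P→Pick Q = (238, -671, -29.2), Pick P→Pick R = (1387, -123, 78.3).
Normal n = (Pick P→Pick Q) × (Pick P→Pick R) = (-56130.9, -59135.8, 901403).
So ∂z/∂x = −n_x/n_z = 0.062271 and ∂z/∂y = −n_y/n_z = 0.065604.
Intercept c from Pick P: 571.6 − 4.42 − 71.25 = 495.93.
At (1663, 196): z = 103.6 + 12.9 + 495.93 = 612.3 m.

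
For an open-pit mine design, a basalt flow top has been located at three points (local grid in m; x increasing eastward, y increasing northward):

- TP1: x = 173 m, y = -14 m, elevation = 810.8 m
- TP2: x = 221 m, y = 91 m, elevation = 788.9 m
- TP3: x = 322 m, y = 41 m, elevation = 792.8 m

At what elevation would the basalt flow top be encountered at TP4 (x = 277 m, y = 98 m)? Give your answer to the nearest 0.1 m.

Let the plane be z = a·x + b·y + c.
TP2−TP1: 48a + 105b = −21.9;  TP3−TP1: 149a + 55b = −18.
Solving gives a = −0.05271, b = −0.18448.
Then c = 810.8 − a·173 − b·-14 = 817.34.
At (277, 98): z = −14.6 − 18.1 + 817.34 = 784.7 m.

784.7 m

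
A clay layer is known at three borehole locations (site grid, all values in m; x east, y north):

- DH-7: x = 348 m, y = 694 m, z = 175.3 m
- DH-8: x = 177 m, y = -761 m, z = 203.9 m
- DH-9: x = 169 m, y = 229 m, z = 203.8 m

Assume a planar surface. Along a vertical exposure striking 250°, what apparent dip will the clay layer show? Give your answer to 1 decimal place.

8.3°

Let the plane be z = a·x + b·y + c.
DH-8−DH-7: −171a − 1455b = 28.6;  DH-9−DH-7: −179a − 465b = 28.5.
Solving gives a = −0.15569, b = −0.00136.
Unit vector along 250° is (sin 250°, cos 250°) = (-0.9397, -0.3420).
Slope in that direction = a·(-0.9397) + b·(-0.3420) = 0.14676.
Apparent dip = arctan|0.14676| = 8.3° (true dip is 8.8°, so apparent ≤ true as expected).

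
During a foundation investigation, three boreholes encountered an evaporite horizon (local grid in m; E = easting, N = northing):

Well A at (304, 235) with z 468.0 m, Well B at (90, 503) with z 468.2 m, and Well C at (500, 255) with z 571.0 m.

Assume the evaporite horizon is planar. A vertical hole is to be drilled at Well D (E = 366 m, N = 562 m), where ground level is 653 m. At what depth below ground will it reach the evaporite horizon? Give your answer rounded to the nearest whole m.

28 m

Two edge vectors: Well A→Well B = (-214, 268, 0.2), Well A→Well C = (196, 20, 103).
Normal n = (Well A→Well B) × (Well A→Well C) = (27600, 22081.2, -56808).
So ∂z/∂E = −n_x/n_z = 0.48585 and ∂z/∂N = −n_y/n_z = 0.38870.
Intercept c from Well A: 468 − 147.70 − 91.34 = 228.96.
At (366, 562): z_contact = 177.8 + 218.4 + 228.96 = 625.2 m.
Depth below ground = 653 − 625.2 = 28 m.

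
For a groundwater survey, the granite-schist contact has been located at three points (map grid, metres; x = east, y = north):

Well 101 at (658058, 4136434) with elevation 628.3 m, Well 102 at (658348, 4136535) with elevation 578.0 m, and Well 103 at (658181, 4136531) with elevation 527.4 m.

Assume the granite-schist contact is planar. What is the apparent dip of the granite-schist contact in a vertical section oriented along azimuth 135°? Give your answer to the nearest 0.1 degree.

52.0°

Let the plane be z = a·x + b·y + c.
Well 102−Well 101: 290a + 101b = −50.3;  Well 103−Well 101: 123a + 97b = −100.9.
Solving gives a = 0.33818, b = −1.46903.
Unit vector along 135° is (sin 135°, cos 135°) = (0.7071, -0.7071).
Slope in that direction = a·(0.7071) + b·(-0.7071) = 1.27789.
Apparent dip = arctan|1.27789| = 52.0° (true dip is 56.4°, so apparent ≤ true as expected).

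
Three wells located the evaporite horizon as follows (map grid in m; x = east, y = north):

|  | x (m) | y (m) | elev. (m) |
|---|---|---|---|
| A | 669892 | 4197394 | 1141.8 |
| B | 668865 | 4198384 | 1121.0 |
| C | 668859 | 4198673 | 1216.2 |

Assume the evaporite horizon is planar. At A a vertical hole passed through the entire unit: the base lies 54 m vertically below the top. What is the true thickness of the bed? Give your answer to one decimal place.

48.6 m

Let the plane be z = a·x + b·y + c.
B−A: −1027a + 990b = −20.8;  C−A: −1033a + 1279b = 74.4.
Solving gives a = 0.34470, b = 0.33657.
|∇z| = √(a²+b²) = 0.48176, so dip δ = arctan(0.48176) = 25.72°.
True thickness = vertical thickness × cos δ = 54 × cos 25.72° = 48.6 m.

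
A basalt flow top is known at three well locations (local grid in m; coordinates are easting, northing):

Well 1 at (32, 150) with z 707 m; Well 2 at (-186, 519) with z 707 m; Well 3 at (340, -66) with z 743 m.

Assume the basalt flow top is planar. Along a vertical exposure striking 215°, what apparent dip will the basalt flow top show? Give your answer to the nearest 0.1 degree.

11.9°

Let the plane be z = a·easting + b·northing + c.
Well 2−Well 1: −218a + 369b = 0;  Well 3−Well 1: 308a − 216b = 36.
Solving gives a = 0.19957, b = 0.11790.
Unit vector along 215° is (sin 215°, cos 215°) = (-0.5736, -0.8192).
Slope in that direction = a·(-0.5736) + b·(-0.8192) = −0.21105.
Apparent dip = arctan|0.21105| = 11.9° (true dip is 13.1°, so apparent ≤ true as expected).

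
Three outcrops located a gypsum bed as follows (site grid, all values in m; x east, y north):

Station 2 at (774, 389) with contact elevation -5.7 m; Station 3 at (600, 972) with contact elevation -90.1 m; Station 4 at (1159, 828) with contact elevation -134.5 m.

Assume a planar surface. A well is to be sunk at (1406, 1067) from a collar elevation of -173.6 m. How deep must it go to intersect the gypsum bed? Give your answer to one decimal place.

35.7 m

Two edge vectors: Station 2→Station 3 = (-174, 583, -84.4), Station 2→Station 4 = (385, 439, -128.8).
Normal n = (Station 2→Station 3) × (Station 2→Station 4) = (-38038.8, -54905.2, -300841).
So ∂z/∂x = −n_x/n_z = −0.126442 and ∂z/∂y = −n_y/n_z = −0.182506.
Intercept c from Station 2: -5.7 + 97.87 + 70.99 = 163.16.
At (1406, 1067): z_contact = −177.78 − 194.73 + 163.16 = -209.35 m.
Depth below ground = -173.6 − (-209.35) = 35.7 m.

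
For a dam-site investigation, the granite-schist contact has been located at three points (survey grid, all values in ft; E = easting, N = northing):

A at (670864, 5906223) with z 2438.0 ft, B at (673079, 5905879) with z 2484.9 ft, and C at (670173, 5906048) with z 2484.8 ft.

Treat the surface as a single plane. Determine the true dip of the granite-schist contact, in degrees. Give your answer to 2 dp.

12.30°

Let the plane be z = a·E + b·N + c.
B−A: 2215a − 344b = 46.9;  C−A: −691a − 175b = 46.8.
Solving gives a = −0.01262, b = −0.21760.
Gradient magnitude |∇z| = √(a² + b²) = √(0.00016 + 0.04735) = 0.21796.
True dip = arctan(0.21796) = 12.30°, dipping toward N (azimuth ≈ 003°).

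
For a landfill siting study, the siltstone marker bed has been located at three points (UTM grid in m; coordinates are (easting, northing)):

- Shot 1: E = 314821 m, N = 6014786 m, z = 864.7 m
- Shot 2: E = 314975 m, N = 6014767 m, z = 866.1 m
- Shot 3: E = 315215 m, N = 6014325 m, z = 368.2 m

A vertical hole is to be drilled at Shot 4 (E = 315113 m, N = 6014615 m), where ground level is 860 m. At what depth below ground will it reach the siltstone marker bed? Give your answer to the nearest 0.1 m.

Two edge vectors: Shot 1→Shot 2 = (154, -19, 1.4), Shot 1→Shot 3 = (394, -461, -496.5).
Normal n = (Shot 1→Shot 2) × (Shot 1→Shot 3) = (10078.9, 77012.6, -63508).
So ∂z/∂E = −n_x/n_z = 0.158702841 and ∂z/∂N = −n_y/n_z = 1.212644076.
Intercept c from Shot 1: 864.7 − 49962.99 − 7293794.61 = −7342892.90.
At (315113, 6014615): z_contact = 50009.33 + 7293587.25 − 7342892.90 = 703.68 m.
Depth below ground = 860 − 703.68 = 156.3 m.

156.3 m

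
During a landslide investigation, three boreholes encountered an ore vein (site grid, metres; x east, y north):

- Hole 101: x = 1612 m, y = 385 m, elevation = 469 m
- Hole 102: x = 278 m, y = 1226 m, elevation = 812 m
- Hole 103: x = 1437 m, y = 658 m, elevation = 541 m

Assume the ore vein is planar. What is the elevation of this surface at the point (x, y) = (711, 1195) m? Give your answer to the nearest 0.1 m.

740.8 m

Two edge vectors: Hole 101→Hole 102 = (-1334, 841, 343), Hole 101→Hole 103 = (-175, 273, 72).
Normal n = (Hole 101→Hole 102) × (Hole 101→Hole 103) = (-33087, 36023, -217007).
So ∂z/∂x = −n_x/n_z = −0.152470 and ∂z/∂y = −n_y/n_z = 0.165999.
Intercept c from Hole 101: 469 + 245.78 − 63.91 = 650.87.
At (711, 1195): z = −108.4 + 198.4 + 650.87 = 740.8 m.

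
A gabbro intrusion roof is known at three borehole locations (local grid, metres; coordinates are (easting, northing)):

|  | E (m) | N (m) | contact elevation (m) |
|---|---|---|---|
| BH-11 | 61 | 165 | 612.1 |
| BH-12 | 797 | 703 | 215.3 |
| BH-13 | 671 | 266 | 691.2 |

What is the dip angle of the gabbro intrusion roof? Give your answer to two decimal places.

50.82°

Let the plane be z = a·E + b·N + c.
BH-12−BH-11: 736a + 538b = −396.8;  BH-13−BH-11: 610a + 101b = 79.1.
Solving gives a = 0.32553, b = −1.18287.
Gradient magnitude |∇z| = √(a² + b²) = √(0.10597 + 1.39919) = 1.22685.
True dip = arctan(1.22685) = 50.82°, dipping toward NNW (azimuth ≈ 345°).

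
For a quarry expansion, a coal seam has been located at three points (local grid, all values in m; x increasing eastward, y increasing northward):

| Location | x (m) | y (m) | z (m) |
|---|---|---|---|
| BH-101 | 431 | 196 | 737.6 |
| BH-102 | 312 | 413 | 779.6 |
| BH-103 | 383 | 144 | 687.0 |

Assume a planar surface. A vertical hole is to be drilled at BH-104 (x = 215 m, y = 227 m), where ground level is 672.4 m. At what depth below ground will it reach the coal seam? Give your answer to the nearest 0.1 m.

Let the plane be z = a·x + b·y + c.
BH-102−BH-101: −119a + 217b = 42;  BH-103−BH-101: −48a − 52b = −50.6.
Solving gives a = 0.52976, b = 0.48406.
Then c = 737.6 − a·431 − b·196 = 414.40.
At (215, 227): z_contact = 113.90 + 109.88 + 414.40 = 638.18 m.
Depth below ground = 672.4 − 638.18 = 34.2 m.

34.2 m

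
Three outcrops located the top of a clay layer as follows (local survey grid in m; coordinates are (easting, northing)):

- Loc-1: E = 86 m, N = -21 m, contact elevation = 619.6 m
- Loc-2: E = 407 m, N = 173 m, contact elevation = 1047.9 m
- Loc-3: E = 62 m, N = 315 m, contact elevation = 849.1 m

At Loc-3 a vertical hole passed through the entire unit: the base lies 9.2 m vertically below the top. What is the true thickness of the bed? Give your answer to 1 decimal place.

6.0 m

Let the plane be z = a·E + b·N + c.
Loc-2−Loc-1: 321a + 194b = 428.3;  Loc-3−Loc-1: −24a + 336b = 229.5.
Solving gives a = 0.88334, b = 0.74613.
|∇z| = √(a²+b²) = 1.15628, so dip δ = arctan(1.15628) = 49.15°.
True thickness = vertical thickness × cos δ = 9.2 × cos 49.15° = 6.0 m.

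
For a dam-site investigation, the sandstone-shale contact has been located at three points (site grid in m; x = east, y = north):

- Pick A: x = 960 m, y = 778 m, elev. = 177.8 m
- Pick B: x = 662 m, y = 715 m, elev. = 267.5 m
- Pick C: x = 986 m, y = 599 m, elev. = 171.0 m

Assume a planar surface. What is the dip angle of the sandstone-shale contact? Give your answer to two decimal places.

Two edge vectors: Pick A→Pick B = (-298, -63, 89.7), Pick A→Pick C = (26, -179, -6.8).
Normal n = (Pick A→Pick B) × (Pick A→Pick C) = (16484.7, 305.8, 54980).
So ∂z/∂x = −n_x/n_z = −0.29983 and ∂z/∂y = −n_y/n_z = −0.00556.
Gradient magnitude |∇z| = √(a² + b²) = √(0.08990 + 0.00003) = 0.29988.
True dip = arctan(0.29988) = 16.69°, dipping toward E (azimuth ≈ 089°).

16.69°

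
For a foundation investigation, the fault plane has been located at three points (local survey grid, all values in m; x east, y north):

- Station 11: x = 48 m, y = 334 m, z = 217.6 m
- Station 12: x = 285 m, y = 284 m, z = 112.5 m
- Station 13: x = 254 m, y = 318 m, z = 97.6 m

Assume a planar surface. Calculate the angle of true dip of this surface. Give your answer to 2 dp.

51.03°

Two edge vectors: Station 11→Station 12 = (237, -50, -105.1), Station 11→Station 13 = (206, -16, -120).
Normal n = (Station 11→Station 12) × (Station 11→Station 13) = (4318.4, 6789.4, 6508).
So ∂z/∂x = −n_x/n_z = −0.66355 and ∂z/∂y = −n_y/n_z = −1.04324.
Gradient magnitude |∇z| = √(a² + b²) = √(0.44030 + 1.08835) = 1.23639.
True dip = arctan(1.23639) = 51.03°, dipping toward NNE (azimuth ≈ 032°).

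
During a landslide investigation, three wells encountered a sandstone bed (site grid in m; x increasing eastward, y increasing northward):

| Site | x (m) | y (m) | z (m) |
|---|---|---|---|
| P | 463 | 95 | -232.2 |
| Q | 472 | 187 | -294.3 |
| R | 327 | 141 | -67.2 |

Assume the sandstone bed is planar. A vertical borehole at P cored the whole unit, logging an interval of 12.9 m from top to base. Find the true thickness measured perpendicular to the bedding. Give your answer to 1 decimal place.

Two edge vectors: P→Q = (9, 92, -62.1), P→R = (-136, 46, 165).
Normal n = (P→Q) × (P→R) = (18036.6, 6960.6, 12926).
So ∂z/∂x = −n_x/n_z = −1.39537 and ∂z/∂y = −n_y/n_z = −0.53850.
|∇z| = √(a²+b²) = 1.49568, so dip δ = arctan(1.49568) = 56.23°.
True thickness = vertical thickness × cos δ = 12.9 × cos 56.23° = 7.2 m.

7.2 m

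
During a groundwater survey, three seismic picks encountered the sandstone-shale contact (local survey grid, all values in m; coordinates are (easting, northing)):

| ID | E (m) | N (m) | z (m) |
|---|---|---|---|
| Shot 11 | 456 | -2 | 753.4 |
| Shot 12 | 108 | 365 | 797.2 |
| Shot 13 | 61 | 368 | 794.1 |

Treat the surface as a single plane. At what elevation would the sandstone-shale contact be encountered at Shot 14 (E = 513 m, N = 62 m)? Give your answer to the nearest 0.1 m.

770.3 m

Two edge vectors: Shot 11→Shot 12 = (-348, 367, 43.8), Shot 11→Shot 13 = (-395, 370, 40.7).
Normal n = (Shot 11→Shot 12) × (Shot 11→Shot 13) = (-1269.1, -3137.4, 16205).
So ∂z/∂E = −n_x/n_z = 0.07832 and ∂z/∂N = −n_y/n_z = 0.19361.
Intercept c from Shot 11: 753.4 − 35.71 + 0.39 = 718.08.
At (513, 62): z = 40.2 + 12.0 + 718.08 = 770.3 m.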